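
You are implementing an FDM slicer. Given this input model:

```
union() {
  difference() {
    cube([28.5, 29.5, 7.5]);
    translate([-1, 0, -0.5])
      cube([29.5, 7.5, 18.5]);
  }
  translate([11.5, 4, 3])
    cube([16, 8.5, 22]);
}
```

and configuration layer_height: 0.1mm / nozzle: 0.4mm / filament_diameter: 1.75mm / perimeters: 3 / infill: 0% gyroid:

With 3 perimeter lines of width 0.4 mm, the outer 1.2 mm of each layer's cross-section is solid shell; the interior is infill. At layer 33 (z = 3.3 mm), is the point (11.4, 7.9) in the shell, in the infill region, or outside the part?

At z = 3.3 mm: the 28.5×29.5 cube contributes its full rectangle; the cube at (-1, 0) (footprint 29.5×7.5) is included at this height; Taking the first minus the rest: starting from the 28.5×29.5 cube, the 29.5×7.5 cube at (-1, 0) partially overlaps it — only the 213.75 mm² overlap (of its 221.25 mm²) is removed, clipping the outline — 1 connected region; the cube at (11.5, 4) is present — its section is the full 16×8.5 rectangle; Merging all regions: the regions partially overlap (shared area 80.00 mm²), so overlapping operands fuse into one piece — 1 connected region. Overall, the cross-section is a single solid region. The nearest boundary edge runs (11.50, 7.50)→(0.00, 7.50); distance from the point to it = 0.40 mm. The point is inside the cross-section, 0.40 mm from the nearest boundary — within the 1.2 mm shell band (3 × 0.4).

shell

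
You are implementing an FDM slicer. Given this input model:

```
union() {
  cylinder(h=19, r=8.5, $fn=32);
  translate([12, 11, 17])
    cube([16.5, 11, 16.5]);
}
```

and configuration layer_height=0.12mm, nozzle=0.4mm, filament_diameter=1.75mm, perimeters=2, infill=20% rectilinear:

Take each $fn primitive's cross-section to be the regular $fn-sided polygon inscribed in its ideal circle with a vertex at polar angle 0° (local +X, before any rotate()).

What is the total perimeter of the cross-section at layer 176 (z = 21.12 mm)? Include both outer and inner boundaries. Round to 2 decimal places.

55.00 mm

At z = 21.12 mm: the cylinder does not reach this height (z outside [0, 19]); the cube at (12, 11) is present — its section is the full 16.5×11 rectangle (perimeter 55.00 mm); Merging all regions: only the 16.5×11 cube at (12, 11) is present, so the union is just that shape — boundary = 55.00 mm. Overall, the cross-section is a single solid region. Total boundary length (outer) = 55.00 mm.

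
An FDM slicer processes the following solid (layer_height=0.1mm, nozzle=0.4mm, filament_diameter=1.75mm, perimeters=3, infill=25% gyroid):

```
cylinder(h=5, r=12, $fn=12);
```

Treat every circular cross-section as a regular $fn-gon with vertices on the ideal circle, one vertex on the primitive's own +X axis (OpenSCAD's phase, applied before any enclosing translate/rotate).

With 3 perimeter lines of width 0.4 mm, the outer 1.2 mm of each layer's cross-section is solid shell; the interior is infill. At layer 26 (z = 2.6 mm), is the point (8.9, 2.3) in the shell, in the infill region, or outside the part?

At z = 2.6 mm: the r=12 cylinder gives a regular 12-gon of circumradius 12 (constant along its height). Overall, the cross-section is a single solid region. The nearest boundary edge runs (12.00, 0.00)→(10.39, 6.00); distance from the point to it = 2.40 mm. The point is inside the cross-section and 2.40 mm from the nearest boundary — more than the 1.2 mm shell width (3 × 0.4), so it's in the infill interior.

infill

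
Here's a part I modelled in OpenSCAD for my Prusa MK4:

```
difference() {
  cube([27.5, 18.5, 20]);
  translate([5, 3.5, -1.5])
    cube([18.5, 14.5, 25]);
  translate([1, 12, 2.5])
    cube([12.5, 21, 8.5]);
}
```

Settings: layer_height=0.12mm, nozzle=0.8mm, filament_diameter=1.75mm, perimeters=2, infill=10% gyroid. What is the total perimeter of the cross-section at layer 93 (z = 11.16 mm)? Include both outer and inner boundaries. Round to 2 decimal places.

158.00 mm

At z = 11.16 mm: the cube is present — its section is the full 27.5×18.5 rectangle (perimeter 92.00 mm); the 18.5×14.5 cube at (5, 3.5) contributes its full rectangle (perimeter 66.00 mm); the cube at (1, 12) does not reach this height (z outside [2.5, 11]); Taking the first minus the rest: starting from the 27.5×18.5 cube, the 18.5×14.5 cube at (5, 3.5) lies wholly inside it (removes its full 268.25 mm² and its 66.00 mm outline becomes a hole wall) — boundary (outer + 1 inner loop) = 158.00 mm. Overall, the cross-section is one region with 1 hole. Total boundary length (outer + inner) = 158.00 mm.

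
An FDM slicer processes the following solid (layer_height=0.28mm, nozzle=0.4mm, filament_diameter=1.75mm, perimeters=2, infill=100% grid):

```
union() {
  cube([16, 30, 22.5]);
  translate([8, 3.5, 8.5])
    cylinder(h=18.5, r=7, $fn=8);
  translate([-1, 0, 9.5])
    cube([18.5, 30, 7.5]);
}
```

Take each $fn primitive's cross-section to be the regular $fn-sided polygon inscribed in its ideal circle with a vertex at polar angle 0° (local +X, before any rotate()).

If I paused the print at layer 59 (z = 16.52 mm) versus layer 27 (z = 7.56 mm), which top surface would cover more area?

Layer 59 (z = 16.52): the cube is present — its section is the full 16×30 rectangle (area 480.00 mm²); the r=7 cylinder at (8, 3.5) contributes a regular 8-gon of circumradius 7 (area = (8/2)·7.000²·sin(360°/8) = 138.59 mm²); the cube at (-1, 0) is present — its section is the full 18.5×30 rectangle (area 555.00 mm²); Merging all regions: the regions partially overlap — summed areas 1173.59 mm² minus the doubly-counted overlap 593.22 mm² gives 580.37 mm² — area = 580.37 mm². So its area = 580.37 mm². Layer 27 (z = 7.56): the 16×30 cube contributes its full rectangle (area 480.00 mm²); the cylinder at (8, 3.5) is not intersected at this z (z outside [8.5, 27]); the cube at (-1, 0) is absent (z outside [9.5, 17]); Taking the union: only the 16×30 cube is present, so the union is just that shape — area = 480.00 mm². So its area = 480.00 mm². Layer 59 is larger (580.37 vs 480.00 mm²).

layer 59 (z = 16.52 mm)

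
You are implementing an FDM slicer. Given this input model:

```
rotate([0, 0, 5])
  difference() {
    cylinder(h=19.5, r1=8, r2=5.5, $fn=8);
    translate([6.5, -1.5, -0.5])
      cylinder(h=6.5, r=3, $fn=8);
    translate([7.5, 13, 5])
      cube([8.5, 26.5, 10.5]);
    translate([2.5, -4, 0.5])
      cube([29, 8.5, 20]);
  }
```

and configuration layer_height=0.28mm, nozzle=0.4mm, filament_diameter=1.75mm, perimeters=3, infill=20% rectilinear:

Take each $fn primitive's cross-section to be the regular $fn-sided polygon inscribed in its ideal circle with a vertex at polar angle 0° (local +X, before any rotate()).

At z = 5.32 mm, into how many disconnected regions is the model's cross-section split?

At z = 5.32 mm: the cone: at t=0.273 of its height the radius interpolates to r₁+(r₂−r₁)t = 7.318, giving a regular 8-gon of that circumradius; the r=3 cylinder at (6.5, -1.5) gives a regular 8-gon of circumradius 3 (constant along its height); the 8.5×26.5 cube at (7.5, 13) contributes its full rectangle; the cube at (2.5, -4) (footprint 29×8.5) is included at this height; Taking the first minus the rest: starting from the cone, the r=3 cylinder at (6.5, -1.5) partially overlaps it — only the 13.16 mm² overlap (of its 25.46 mm²) is removed, clipping the outline; the 8.5×26.5 cube at (7.5, 13) misses the remaining region (no effect); the 29×8.5 cube at (2.5, -4) partially overlaps it — only the 20.31 mm² overlap (of its 246.50 mm²) is removed, clipping the outline — 1 connected region; (rotated 5° about Z; rotation is an isometry so areas/perimeters/island counts are preserved). The result has 1 disconnected region.

1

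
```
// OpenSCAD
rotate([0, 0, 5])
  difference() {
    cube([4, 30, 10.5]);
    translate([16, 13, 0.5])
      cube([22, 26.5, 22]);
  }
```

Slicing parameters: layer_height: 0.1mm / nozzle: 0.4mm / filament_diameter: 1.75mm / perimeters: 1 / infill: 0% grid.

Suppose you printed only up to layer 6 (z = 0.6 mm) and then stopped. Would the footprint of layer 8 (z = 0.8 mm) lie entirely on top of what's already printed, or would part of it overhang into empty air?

entirely on top

Compare the two slices. At z = 0.6: the 4×30 cube contributes its full rectangle (area 120.00 mm²); the cube at (16, 13) is present — its section is the full 22×26.5 rectangle (area 583.00 mm²); Subtracting the remaining from the first: starting from the 4×30 cube (120.00 mm²), the 22×26.5 cube at (16, 13) misses the remaining region (no effect) — area = 120.00 mm²; (rotated 5° about Z; rotation is an isometry so areas/perimeters/island counts are preserved). At z = 0.8: the cube is present — its section is the full 4×30 rectangle (area 120.00 mm²); the cube at (16, 13) (footprint 22×26.5) is included at this height (area 583.00 mm²); Taking the first minus the rest: starting from the 4×30 cube (120.00 mm²), the 22×26.5 cube at (16, 13) misses the remaining region (no effect) — area = 120.00 mm²; (rotated 5° about Z; rotation is an isometry so areas/perimeters/island counts are preserved). Checking containment: the cross-section at z = 0.8 is a subset of the cross-section at z = 0.6.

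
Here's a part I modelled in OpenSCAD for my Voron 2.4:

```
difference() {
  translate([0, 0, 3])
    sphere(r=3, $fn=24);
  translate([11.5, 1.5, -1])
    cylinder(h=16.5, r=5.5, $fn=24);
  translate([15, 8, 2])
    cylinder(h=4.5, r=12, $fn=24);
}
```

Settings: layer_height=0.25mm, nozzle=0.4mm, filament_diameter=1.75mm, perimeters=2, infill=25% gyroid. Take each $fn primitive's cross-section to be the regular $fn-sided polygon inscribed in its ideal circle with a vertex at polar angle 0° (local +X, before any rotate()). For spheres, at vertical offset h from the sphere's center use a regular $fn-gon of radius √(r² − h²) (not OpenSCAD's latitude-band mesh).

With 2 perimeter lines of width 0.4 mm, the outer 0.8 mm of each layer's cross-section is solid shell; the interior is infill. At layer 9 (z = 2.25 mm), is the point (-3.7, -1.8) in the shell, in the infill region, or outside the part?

At z = 2.25 mm: the sphere: section is a regular 24-gon, circumradius = √(r²−h²) = √(3²−0.75²) = 2.905; the cylinder at (11.5, 1.5): section is a regular 24-gon, circumradius r=5.5; the r=12 cylinder at (15, 8) gives a regular 24-gon of circumradius 12 (constant along its height); After the difference (first − rest): starting from the r=3 sphere, the r=5.5 cylinder at (11.5, 1.5) misses the remaining region (no effect); the r=12 cylinder at (15, 8) misses the remaining region (no effect) — 1 connected region. Overall, the cross-section is a single solid region. The nearest boundary edge runs (-2.52, -1.45)→(-2.81, -0.75); distance from the point to it = 1.23 mm. The point is not inside any of the regions above, so it lies outside the cross-section (1.23 mm from the nearest boundary).

outside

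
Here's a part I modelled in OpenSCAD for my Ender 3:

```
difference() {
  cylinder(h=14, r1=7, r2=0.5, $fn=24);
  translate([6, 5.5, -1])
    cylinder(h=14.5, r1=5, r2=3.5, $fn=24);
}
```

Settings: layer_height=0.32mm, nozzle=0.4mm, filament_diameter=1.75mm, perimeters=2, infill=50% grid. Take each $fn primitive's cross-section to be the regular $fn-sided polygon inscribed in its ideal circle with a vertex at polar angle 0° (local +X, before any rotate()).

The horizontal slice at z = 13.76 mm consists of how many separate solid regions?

1

At z = 13.76 mm: the cone: at t=0.983 of its height the radius interpolates to r₁+(r₂−r₁)t = 0.611, giving a regular 24-gon of that circumradius; the cone at (6, 5.5) does not reach this height (z outside [-1, 13.5]); Taking the first minus the rest: none of the subtracted shapes is present at this height, so the cone is unchanged — 1 connected region. The result has 1 disconnected region.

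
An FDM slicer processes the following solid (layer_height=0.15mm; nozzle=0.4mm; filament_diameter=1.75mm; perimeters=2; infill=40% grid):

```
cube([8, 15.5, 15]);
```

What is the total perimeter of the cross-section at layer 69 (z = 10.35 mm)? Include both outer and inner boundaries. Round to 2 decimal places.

At z = 10.35 mm: the 8×15.5 cube contributes its full rectangle (perimeter 47.00 mm). Overall, the cross-section is a single solid region. Total boundary length (outer) = 47.00 mm.

47.00 mm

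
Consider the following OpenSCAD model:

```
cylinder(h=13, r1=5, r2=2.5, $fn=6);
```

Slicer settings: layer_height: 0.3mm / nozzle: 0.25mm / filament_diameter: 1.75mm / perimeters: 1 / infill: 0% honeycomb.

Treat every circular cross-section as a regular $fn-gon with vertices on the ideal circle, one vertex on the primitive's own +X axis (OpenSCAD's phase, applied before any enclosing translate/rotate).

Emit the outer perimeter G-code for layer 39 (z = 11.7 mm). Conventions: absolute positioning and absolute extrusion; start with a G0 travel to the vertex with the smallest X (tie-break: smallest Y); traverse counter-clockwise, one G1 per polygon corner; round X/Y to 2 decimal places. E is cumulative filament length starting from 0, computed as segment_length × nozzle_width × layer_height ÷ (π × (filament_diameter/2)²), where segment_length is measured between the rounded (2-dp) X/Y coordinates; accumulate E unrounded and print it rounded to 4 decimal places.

G0 X-2.75 Y0.00 Z11.70
G1 X-1.38 Y-2.38 E0.0856
G1 X1.38 Y-2.38 E0.1717
G1 X2.75 Y0.00 E0.2573
G1 X1.38 Y2.38 E0.3429
G1 X-1.37 Y2.38 E0.4287
G1 X-2.75 Y0.00 E0.5145

At z = 11.7 mm: the cone contributes a regular 6-gon of circumradius 2.750 (interpolated between r1=5 and r2=2.5 at t=0.900). The outline is a single polygon with 6 vertices. Extrusion per mm of travel: 0.25 × 0.3 / (π × 0.875²) = 0.031181. Accumulating E over each segment gives final E = 0.5145.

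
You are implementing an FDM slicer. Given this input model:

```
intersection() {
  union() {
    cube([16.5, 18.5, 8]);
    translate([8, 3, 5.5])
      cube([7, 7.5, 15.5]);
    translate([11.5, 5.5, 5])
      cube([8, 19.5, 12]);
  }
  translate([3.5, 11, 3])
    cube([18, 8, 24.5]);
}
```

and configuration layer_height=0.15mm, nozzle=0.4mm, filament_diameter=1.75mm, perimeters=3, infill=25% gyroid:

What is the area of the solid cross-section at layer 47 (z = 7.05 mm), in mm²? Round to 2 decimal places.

124.00 mm²

At z = 7.05 mm: the cube (footprint 16.5×18.5) is included at this height (area 305.25 mm²); the cube at (8, 3) (footprint 7×7.5) is included at this height (area 52.50 mm²); the cube at (11.5, 5.5) is present — its section is the full 8×19.5 rectangle (area 156.00 mm²); Combining (union): the regions partially overlap — summed areas 513.75 mm² minus the doubly-counted overlap 117.50 mm² gives 396.25 mm² — area = 396.25 mm²; the cube at (3.5, 11) is present — its section is the full 18×8 rectangle (area 144.00 mm²); Taking the intersection: the 18×8 cube at (3.5, 11) partially overlaps that combined region; clipping to the common part keeps 124.00 mm² — area = 124.00 mm². Overall, the cross-section is a single solid region. Net area = 124.00 mm².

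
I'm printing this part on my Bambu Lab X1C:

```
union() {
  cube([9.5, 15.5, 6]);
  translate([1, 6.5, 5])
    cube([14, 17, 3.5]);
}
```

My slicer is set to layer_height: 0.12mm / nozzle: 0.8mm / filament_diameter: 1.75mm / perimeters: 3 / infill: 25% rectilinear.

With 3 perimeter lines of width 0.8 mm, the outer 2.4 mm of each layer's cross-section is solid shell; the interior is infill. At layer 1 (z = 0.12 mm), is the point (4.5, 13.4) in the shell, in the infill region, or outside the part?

shell

At z = 0.12 mm: the cube (footprint 9.5×15.5) is included at this height; the cube at (1, 6.5) is absent (z outside [5, 8.5]); Merging all regions: only the 9.5×15.5 cube is present, so the union is just that shape — 1 connected region. Overall, the cross-section is a single solid region. The nearest boundary edge runs (9.50, 15.50)→(0.00, 15.50); distance from the point to it = 2.10 mm. The point is inside the cross-section, 2.10 mm from the nearest boundary — within the 2.4 mm shell band (3 × 0.8).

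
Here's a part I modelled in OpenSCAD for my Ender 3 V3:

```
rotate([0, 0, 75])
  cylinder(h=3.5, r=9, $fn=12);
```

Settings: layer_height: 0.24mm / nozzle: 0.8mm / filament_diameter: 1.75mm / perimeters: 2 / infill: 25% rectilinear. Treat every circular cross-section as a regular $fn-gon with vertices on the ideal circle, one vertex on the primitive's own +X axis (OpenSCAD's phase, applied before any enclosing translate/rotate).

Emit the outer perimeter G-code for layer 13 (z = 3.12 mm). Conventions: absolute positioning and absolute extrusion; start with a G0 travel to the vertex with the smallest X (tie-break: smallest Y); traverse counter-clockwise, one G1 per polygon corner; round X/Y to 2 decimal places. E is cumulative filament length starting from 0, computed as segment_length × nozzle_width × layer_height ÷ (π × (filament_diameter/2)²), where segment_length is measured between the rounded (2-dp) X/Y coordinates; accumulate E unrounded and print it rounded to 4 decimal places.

G0 X-8.69 Y-2.33 Z3.12
G1 X-6.36 Y-6.36 E0.3716
G1 X-2.33 Y-8.69 E0.7432
G1 X2.33 Y-8.69 E1.1152
G1 X6.36 Y-6.36 E1.4867
G1 X8.69 Y-2.33 E1.8583
G1 X8.69 Y2.33 E2.2303
G1 X6.36 Y6.36 E2.6019
G1 X2.33 Y8.69 E2.9735
G1 X-2.33 Y8.69 E3.3455
G1 X-6.36 Y6.36 E3.7171
G1 X-8.69 Y2.33 E4.0887
G1 X-8.69 Y-2.33 E4.4606

At z = 3.12 mm: the r=9 cylinder contributes a regular 12-gon of circumradius 9; (rotated 75° about Z; rotation is an isometry so areas/perimeters/island counts are preserved). The outline is a single polygon with 12 vertices. Extrusion per mm of travel: 0.8 × 0.24 / (π × 0.875²) = 0.079824. Accumulating E over each segment gives final E = 4.4606.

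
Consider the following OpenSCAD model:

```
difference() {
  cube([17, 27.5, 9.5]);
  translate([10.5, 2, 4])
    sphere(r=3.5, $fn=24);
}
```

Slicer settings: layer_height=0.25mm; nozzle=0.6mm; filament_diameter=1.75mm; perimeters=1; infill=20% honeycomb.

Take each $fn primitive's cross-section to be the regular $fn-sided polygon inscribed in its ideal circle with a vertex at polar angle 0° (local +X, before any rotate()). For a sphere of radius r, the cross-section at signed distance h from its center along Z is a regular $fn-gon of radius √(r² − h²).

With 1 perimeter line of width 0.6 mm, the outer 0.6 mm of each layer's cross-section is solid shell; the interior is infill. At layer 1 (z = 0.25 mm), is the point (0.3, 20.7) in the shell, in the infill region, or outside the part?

At z = 0.25 mm: the 17×27.5 cube contributes its full rectangle; the sphere at (10.5, 2) does not reach this height (|z−center|=3.750 > r=3.5); Subtracting the remaining from the first: none of the subtracted shapes is present at this height, so the 17×27.5 cube is unchanged — 1 connected region. Overall, the cross-section is a single solid region. The nearest boundary edge runs (0.00, 27.50)→(0.00, 0.00); distance from the point to it = 0.30 mm. The point is inside the cross-section, 0.30 mm from the nearest boundary — within the 0.6 mm shell band (1 × 0.6).

shell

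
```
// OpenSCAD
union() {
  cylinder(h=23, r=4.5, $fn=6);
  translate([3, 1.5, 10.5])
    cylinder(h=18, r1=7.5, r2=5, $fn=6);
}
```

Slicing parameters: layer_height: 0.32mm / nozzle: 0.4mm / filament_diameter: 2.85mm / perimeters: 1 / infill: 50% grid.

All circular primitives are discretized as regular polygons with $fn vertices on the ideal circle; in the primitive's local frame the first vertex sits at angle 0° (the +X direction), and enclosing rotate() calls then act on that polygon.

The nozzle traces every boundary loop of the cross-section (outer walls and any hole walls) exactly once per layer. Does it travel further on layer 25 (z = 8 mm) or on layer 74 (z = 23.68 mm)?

Layer 25 (z = 8): the cylinder: section is a regular 6-gon, circumradius r=4.5 (perimeter = 2·6·4.500·sin(180°/6) = 27.00 mm); the cone at (3, 1.5) does not reach this height (z outside [10.5, 28.5]); Combining (union): only the r=4.5 cylinder is present, so the union is just that shape — boundary = 27.00 mm. So its perimeter = 27.00 mm. Layer 74 (z = 23.68): the cylinder does not reach this height (z outside [0, 23]); the cone at (3, 1.5) (r1=7.5→r2=5) has section circumradius 5.669 here — a regular 6-gon (perimeter = 2·6·5.669·sin(180°/6) = 34.02 mm); Merging all regions: only the cone at (3, 1.5) is present, so the union is just that shape — boundary = 34.02 mm. So its perimeter = 34.02 mm. Layer 74 is larger (34.02 vs 27.00 mm).

layer 74 (z = 23.68 mm)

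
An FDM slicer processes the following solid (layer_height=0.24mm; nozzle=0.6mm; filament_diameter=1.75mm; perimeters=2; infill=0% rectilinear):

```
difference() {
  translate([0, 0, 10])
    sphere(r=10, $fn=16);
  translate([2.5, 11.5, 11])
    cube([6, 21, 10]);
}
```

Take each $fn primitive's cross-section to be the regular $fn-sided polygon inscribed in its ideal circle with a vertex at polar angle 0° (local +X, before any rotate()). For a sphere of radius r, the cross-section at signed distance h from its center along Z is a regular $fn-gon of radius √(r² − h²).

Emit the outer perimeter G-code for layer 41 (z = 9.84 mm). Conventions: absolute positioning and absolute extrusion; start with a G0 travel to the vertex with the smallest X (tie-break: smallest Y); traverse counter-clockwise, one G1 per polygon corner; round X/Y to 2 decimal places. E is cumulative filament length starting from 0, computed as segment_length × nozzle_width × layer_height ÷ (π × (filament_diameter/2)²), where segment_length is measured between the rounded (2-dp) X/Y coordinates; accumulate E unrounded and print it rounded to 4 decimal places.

G0 X-10.00 Y0.00 Z9.84
G1 X-9.24 Y-3.83 E0.2338
G1 X-7.07 Y-7.07 E0.4672
G1 X-3.83 Y-9.24 E0.7007
G1 X0.00 Y-10.00 E0.9345
G1 X3.83 Y-9.24 E1.1682
G1 X7.07 Y-7.07 E1.4017
G1 X9.24 Y-3.83 E1.6351
G1 X10.00 Y0.00 E1.8689
G1 X9.24 Y3.83 E2.1027
G1 X7.07 Y7.07 E2.3361
G1 X3.83 Y9.24 E2.5696
G1 X0.00 Y10.00 E2.8034
G1 X-3.83 Y9.24 E3.0371
G1 X-7.07 Y7.07 E3.2706
G1 X-9.24 Y3.83 E3.5040
G1 X-10.00 Y0.00 E3.7378

At z = 9.84 mm: the sphere: section is a regular 16-gon, circumradius = √(r²−h²) = √(10²−0.16²) = 9.999; the cube at (2.5, 11.5) is absent (z outside [11, 21]); After the difference (first − rest): none of the subtracted shapes is present at this height, so the r=10 sphere is unchanged — 1 connected region. The outline is a single polygon with 16 vertices. Extrusion per mm of travel: 0.6 × 0.24 / (π × 0.875²) = 0.059868. Accumulating E over each segment gives final E = 3.7378.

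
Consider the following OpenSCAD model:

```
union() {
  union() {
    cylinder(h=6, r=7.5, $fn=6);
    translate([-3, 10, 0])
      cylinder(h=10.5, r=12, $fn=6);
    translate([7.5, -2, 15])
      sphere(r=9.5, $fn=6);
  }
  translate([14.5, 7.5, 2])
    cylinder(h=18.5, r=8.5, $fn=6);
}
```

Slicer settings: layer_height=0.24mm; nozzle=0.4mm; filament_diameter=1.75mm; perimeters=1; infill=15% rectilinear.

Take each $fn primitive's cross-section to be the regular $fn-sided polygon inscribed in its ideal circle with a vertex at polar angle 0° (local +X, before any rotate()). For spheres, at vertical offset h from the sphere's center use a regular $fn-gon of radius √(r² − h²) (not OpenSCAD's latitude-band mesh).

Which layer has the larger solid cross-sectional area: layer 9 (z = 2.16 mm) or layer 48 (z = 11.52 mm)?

Layer 9 (z = 2.16): the r=7.5 cylinder gives a regular 6-gon of circumradius 7.5 (constant along its height) (area = (6/2)·7.500²·sin(360°/6) = 146.14 mm²); the cylinder at (-3, 10): section is a regular 6-gon, circumradius r=12 (area = (6/2)·12.000²·sin(360°/6) = 374.12 mm²); the sphere at (7.5, -2) is not intersected at this z (|z−center|=12.840 > r=9.5); Taking the union: the regions partially overlap — summed areas 520.26 mm² minus the doubly-counted overlap 69.28 mm² gives 450.98 mm² — area = 450.98 mm²; the cylinder at (14.5, 7.5): section is a regular 6-gon, circumradius r=8.5 (area = (6/2)·8.500²·sin(360°/6) = 187.71 mm²); Combining (union): the regions partially overlap — summed areas 638.69 mm² minus the doubly-counted overlap 5.99 mm² gives 632.70 mm² — area = 632.70 mm². So its area = 632.70 mm². Layer 48 (z = 11.52): the cylinder is absent (z outside [0, 6]); the cylinder at (-3, 10) is not intersected at this z (z outside [0, 10.5]); the r=9.5 sphere at (7.5, -2) slices to a regular 6-gon of circumradius 8.840 (√(r²−h²) with h=3.48 from center) (area = (6/2)·8.840²·sin(360°/6) = 203.01 mm²); Taking the union: only the r=9.5 sphere at (7.5, -2) is present, so the union is just that shape — area = 203.01 mm²; the r=8.5 cylinder at (14.5, 7.5) contributes a regular 6-gon of circumradius 8.5 (area = (6/2)·8.500²·sin(360°/6) = 187.71 mm²); Merging all regions: the regions partially overlap — summed areas 390.72 mm² minus the doubly-counted overlap 26.78 mm² gives 363.94 mm² — area = 363.94 mm². So its area = 363.94 mm². Layer 9 is larger (632.70 vs 363.94 mm²).

layer 9 (z = 2.16 mm)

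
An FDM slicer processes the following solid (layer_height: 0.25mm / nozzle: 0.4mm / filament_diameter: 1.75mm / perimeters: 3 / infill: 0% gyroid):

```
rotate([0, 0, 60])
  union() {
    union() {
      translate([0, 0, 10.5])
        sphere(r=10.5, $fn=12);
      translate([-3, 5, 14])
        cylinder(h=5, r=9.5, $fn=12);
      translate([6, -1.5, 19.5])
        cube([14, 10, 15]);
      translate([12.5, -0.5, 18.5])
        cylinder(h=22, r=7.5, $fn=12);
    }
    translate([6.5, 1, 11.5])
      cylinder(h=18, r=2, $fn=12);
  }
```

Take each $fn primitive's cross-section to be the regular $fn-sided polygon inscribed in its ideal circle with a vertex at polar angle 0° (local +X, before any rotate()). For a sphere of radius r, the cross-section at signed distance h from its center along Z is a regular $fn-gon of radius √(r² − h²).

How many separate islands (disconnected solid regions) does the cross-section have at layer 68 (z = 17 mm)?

1

At z = 17 mm: the sphere: section is a regular 12-gon, circumradius = √(r²−h²) = √(10.5²−6.5²) = 8.246; the r=9.5 cylinder at (-3, 5) contributes a regular 12-gon of circumradius 9.5; the cube at (6, -1.5) is absent (z outside [19.5, 34.5]); the cylinder at (12.5, -0.5) is not intersected at this z (z outside [18.5, 40.5]); Taking the union: the regions partially overlap (shared area 135.60 mm²), so overlapping operands fuse into one piece — 1 connected region; the r=2 cylinder at (6.5, 1) contributes a regular 12-gon of circumradius 2; Taking the union: the regions partially overlap (shared area 11.04 mm²), so overlapping operands fuse into one piece — 1 connected region; (rotated 60° about Z; rotation is an isometry so areas/perimeters/island counts are preserved). Overall, the cross-section is a single solid region. Island count = 1.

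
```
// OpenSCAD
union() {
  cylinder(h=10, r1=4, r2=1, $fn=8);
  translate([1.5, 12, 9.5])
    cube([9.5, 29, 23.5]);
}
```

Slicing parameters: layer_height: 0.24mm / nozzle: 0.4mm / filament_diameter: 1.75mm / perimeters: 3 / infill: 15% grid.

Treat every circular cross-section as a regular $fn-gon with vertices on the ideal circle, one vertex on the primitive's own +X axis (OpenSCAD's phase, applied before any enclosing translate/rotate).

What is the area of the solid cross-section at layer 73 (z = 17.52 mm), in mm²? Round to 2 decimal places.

At z = 17.52 mm: the cone does not reach this height (z outside [0, 10]); the cube at (1.5, 12) (footprint 9.5×29) is included at this height (area 275.50 mm²); Combining (union): only the 9.5×29 cube at (1.5, 12) is present, so the union is just that shape — area = 275.50 mm². Overall, the cross-section is a single solid region. Net area = 275.50 mm².

275.50 mm²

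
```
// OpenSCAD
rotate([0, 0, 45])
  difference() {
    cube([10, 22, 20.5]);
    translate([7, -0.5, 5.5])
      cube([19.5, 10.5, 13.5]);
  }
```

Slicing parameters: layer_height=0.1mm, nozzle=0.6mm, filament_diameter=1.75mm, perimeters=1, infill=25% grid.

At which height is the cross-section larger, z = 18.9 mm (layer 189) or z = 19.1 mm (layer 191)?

layer 191 (z = 19.1 mm)

Layer 189 (z = 18.9): the cube is present — its section is the full 10×22 rectangle (area 220.00 mm²); the cube at (7, -0.5) is present — its section is the full 19.5×10.5 rectangle (area 204.75 mm²); After the difference (first − rest): starting from the 10×22 cube (220.00 mm²), the 19.5×10.5 cube at (7, -0.5) partially overlaps it — only the 30.00 mm² overlap (of its 204.75 mm²) is removed, clipping the outline — area = 190.00 mm²; (rotated 45° about Z; rotation is an isometry so areas/perimeters/island counts are preserved). So its area = 190.00 mm². Layer 191 (z = 19.1): the cube is present — its section is the full 10×22 rectangle (area 220.00 mm²); the cube at (7, -0.5) is not intersected at this z (z outside [5.5, 19]); After the difference (first − rest): none of the subtracted shapes is present at this height, so the 10×22 cube is unchanged — area = 220.00 mm²; (rotated 45° about Z; rotation is an isometry so areas/perimeters/island counts are preserved). So its area = 220.00 mm². Layer 191 is larger (220.00 vs 190.00 mm²).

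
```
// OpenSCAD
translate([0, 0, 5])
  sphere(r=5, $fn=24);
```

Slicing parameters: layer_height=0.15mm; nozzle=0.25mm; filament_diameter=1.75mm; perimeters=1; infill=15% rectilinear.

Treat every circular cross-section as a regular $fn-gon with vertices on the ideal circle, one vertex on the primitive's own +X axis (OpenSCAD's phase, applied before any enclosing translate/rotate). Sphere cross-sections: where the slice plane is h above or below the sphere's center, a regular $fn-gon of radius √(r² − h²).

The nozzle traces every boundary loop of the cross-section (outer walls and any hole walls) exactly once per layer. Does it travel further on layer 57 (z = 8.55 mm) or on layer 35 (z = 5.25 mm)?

layer 35 (z = 5.25 mm)

Layer 57 (z = 8.55): the sphere: section is a regular 24-gon, circumradius = √(r²−h²) = √(5²−3.55²) = 3.521 (perimeter = 2·24·3.521·sin(180°/24) = 22.06 mm). So its perimeter = 22.06 mm. Layer 35 (z = 5.25): the r=5 sphere contributes a regular 24-gon of circumradius √(5²−0.25²) = 4.994 (perimeter = 2·24·4.994·sin(180°/24) = 31.29 mm). So its perimeter = 31.29 mm. Layer 35 is larger (31.29 vs 22.06 mm).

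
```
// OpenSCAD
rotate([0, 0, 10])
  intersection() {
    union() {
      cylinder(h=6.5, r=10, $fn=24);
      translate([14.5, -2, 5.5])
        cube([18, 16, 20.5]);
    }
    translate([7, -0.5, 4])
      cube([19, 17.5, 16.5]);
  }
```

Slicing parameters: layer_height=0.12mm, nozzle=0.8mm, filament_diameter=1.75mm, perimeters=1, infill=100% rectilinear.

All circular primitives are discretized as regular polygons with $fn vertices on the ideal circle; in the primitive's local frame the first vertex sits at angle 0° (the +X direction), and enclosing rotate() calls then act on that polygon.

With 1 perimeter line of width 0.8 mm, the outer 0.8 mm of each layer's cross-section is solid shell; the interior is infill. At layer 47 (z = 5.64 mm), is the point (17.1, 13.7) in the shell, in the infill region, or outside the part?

infill

At z = 5.64 mm: the r=10 cylinder contributes a regular 24-gon of circumradius 10; the 18×16 cube at (14.5, -2) contributes its full rectangle; Taking the union: the 2 present regions are separate (no shared area or edge), so areas and boundary lengths simply add and each stays a separate island — 2 connected regions; the cube at (7, -0.5) (footprint 19×17.5) is included at this height; Keeping only the common overlap: the 19×17.5 cube at (7, -0.5) partially overlaps that combined region; clipping to the common part keeps 182.56 mm² — 2 connected regions; (whole slice rotated 10° about Z — lengths, areas and connectivity unchanged). Overall, the cross-section has 2 separate islands. Undo the 10° rotation: the query point maps to (19.219, 10.522) in the un-rotated model frame. The nearest boundary edge runs (14.50, 14.00)→(26.00, 14.00); distance from the point to it = 3.48 mm. (Shell/infill is judged within the island containing the point — the largest one.) The point is inside the cross-section and 3.48 mm from the nearest boundary — more than the 0.8 mm shell width (1 × 0.8), so it's in the infill interior.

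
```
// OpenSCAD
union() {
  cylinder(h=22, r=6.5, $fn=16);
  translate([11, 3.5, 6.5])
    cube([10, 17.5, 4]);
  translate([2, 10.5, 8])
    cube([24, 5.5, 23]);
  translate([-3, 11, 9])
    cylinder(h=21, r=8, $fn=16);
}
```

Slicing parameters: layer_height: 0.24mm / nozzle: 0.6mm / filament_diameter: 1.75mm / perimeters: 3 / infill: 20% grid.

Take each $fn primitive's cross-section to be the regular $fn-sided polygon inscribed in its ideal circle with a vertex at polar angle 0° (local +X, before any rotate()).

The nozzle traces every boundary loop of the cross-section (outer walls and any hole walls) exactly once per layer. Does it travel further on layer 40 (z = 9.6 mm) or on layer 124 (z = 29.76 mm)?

Layer 40 (z = 9.6): the r=6.5 cylinder gives a regular 16-gon of circumradius 6.5 (constant along its height) (perimeter = 2·16·6.500·sin(180°/16) = 40.58 mm); the cube at (11, 3.5) is present — its section is the full 10×17.5 rectangle (perimeter 55.00 mm); the cube at (2, 10.5) is present — its section is the full 24×5.5 rectangle (perimeter 59.00 mm); the cylinder at (-3, 11): section is a regular 16-gon, circumradius r=8 (perimeter = 2·16·8.000·sin(180°/16) = 49.94 mm); Taking the union: the regions partially overlap (shared area 85.17 mm²), so the edge portions inside another operand are dropped and the merged outline is re-measured after clipping — boundary = 139.49 mm. So its perimeter = 139.49 mm. Layer 124 (z = 29.76): the cylinder is absent (z outside [0, 22]); the cube at (11, 3.5) does not reach this height (z outside [6.5, 10.5]); the cube at (2, 10.5) (footprint 24×5.5) is included at this height (perimeter 59.00 mm); the r=8 cylinder at (-3, 11) gives a regular 16-gon of circumradius 8 (constant along its height) (perimeter = 2·16·8.000·sin(180°/16) = 49.94 mm); Merging all regions: the regions partially overlap (shared area 13.11 mm²), so the edge portions inside another operand are dropped and the merged outline is re-measured after clipping — boundary = 93.48 mm. So its perimeter = 93.48 mm. Layer 40 is larger (139.49 vs 93.48 mm).

layer 40 (z = 9.6 mm)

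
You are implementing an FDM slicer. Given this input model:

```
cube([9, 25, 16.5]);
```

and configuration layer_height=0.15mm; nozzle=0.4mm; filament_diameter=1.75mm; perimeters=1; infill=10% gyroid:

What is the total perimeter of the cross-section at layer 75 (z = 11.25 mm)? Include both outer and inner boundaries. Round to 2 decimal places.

At z = 11.25 mm: the cube (footprint 9×25) is included at this height (perimeter 68.00 mm). Overall, the cross-section is a single solid region. Total boundary length (outer) = 68.00 mm.

68.00 mm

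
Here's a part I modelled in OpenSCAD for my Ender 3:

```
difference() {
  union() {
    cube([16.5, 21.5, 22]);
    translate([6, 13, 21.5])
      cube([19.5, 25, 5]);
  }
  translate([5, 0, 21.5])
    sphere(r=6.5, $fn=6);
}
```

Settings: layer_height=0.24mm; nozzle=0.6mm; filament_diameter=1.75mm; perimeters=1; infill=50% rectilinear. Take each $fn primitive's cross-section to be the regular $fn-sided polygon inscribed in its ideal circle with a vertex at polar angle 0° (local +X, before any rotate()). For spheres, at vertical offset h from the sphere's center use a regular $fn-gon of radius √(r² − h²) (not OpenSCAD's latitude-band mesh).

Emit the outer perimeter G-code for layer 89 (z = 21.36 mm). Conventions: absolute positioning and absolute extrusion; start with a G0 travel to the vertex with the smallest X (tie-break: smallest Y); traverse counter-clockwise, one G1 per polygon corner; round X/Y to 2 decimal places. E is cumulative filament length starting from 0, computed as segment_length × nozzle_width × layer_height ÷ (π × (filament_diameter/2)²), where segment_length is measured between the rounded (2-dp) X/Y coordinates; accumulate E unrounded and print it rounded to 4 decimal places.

G0 X0.00 Y2.60 Z21.36
G1 X1.75 Y5.63 E0.2095
G1 X8.25 Y5.63 E0.5986
G1 X11.50 Y0.00 E0.9878
G1 X16.50 Y0.00 E1.2872
G1 X16.50 Y21.50 E2.5743
G1 X0.00 Y21.50 E3.5621
G1 X0.00 Y2.60 E4.6937

At z = 21.36 mm: the 16.5×21.5 cube contributes its full rectangle; the cube at (6, 13) is absent (z outside [21.5, 26.5]); Taking the union: only the 16.5×21.5 cube is present, so the union is just that shape — 1 connected region; the r=6.5 sphere at (5, 0) slices to a regular 6-gon of circumradius 6.498 (√(r²−h²) with h=0.14 from center); Taking the first minus the rest: starting from the result so far, the r=6.5 sphere at (5, 0) partially overlaps it — only the 52.91 mm² overlap (of its 109.72 mm²) is removed, clipping the outline — 1 connected region. The outline is a single polygon with 7 vertices. Extrusion per mm of travel: 0.6 × 0.24 / (π × 0.875²) = 0.059868. Accumulating E over each segment gives final E = 4.6937.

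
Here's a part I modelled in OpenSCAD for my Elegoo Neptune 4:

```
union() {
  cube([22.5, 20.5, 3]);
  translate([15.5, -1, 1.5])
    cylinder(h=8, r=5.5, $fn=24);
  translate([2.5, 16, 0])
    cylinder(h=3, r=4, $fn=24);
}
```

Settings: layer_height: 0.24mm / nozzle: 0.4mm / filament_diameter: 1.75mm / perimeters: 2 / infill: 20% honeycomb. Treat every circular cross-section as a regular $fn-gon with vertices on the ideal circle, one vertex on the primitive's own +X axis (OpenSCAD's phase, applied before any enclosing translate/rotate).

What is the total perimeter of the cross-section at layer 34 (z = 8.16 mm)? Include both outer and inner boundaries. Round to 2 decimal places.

At z = 8.16 mm: the cube does not reach this height (z outside [0, 3]); the cylinder at (15.5, -1): section is a regular 24-gon, circumradius r=5.5 (perimeter = 2·24·5.500·sin(180°/24) = 34.46 mm); the cylinder at (2.5, 16) is not intersected at this z (z outside [0, 3]); Combining (union): only the r=5.5 cylinder at (15.5, -1) is present, so the union is just that shape — boundary = 34.46 mm. Overall, the cross-section is a single solid region. Total boundary length (outer) = 34.46 mm.

34.46 mm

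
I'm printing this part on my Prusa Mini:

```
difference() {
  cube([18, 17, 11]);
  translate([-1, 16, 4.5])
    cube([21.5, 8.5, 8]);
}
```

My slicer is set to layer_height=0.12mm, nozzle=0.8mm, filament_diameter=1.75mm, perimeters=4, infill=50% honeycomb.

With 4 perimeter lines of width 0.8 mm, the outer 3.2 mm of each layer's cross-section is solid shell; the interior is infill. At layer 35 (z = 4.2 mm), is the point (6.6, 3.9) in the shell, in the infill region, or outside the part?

infill

At z = 4.2 mm: the 18×17 cube contributes its full rectangle; the cube at (-1, 16) does not reach this height (z outside [4.5, 12.5]); Subtracting the remaining from the first: none of the subtracted shapes is present at this height, so the 18×17 cube is unchanged — 1 connected region. Overall, the cross-section is a single solid region. The nearest boundary edge runs (0.00, 0.00)→(18.00, 0.00); distance from the point to it = 3.90 mm. The point is inside the cross-section and 3.90 mm from the nearest boundary — more than the 3.2 mm shell width (4 × 0.8), so it's in the infill interior.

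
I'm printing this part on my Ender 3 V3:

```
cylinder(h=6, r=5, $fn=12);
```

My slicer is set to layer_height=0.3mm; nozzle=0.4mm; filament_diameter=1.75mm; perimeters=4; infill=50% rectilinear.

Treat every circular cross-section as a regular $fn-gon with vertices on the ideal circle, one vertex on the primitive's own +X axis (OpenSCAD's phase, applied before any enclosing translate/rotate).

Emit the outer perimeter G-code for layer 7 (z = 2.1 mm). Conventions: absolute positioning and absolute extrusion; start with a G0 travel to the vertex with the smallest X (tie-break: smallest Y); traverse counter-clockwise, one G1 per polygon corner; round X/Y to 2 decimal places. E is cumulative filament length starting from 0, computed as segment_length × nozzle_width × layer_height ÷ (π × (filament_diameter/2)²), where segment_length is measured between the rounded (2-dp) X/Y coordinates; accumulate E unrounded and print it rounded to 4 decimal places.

At z = 2.1 mm: the r=5 cylinder gives a regular 12-gon of circumradius 5 (constant along its height). The outline is a single polygon with 12 vertices. Extrusion per mm of travel: 0.4 × 0.3 / (π × 0.875²) = 0.049890. Accumulating E over each segment gives final E = 1.5495.

G0 X-5.00 Y0.00 Z2.10
G1 X-4.33 Y-2.50 E0.1291
G1 X-2.50 Y-4.33 E0.2582
G1 X0.00 Y-5.00 E0.3874
G1 X2.50 Y-4.33 E0.5165
G1 X4.33 Y-2.50 E0.6456
G1 X5.00 Y0.00 E0.7747
G1 X4.33 Y2.50 E0.9039
G1 X2.50 Y4.33 E1.0330
G1 X0.00 Y5.00 E1.1621
G1 X-2.50 Y4.33 E1.2912
G1 X-4.33 Y2.50 E1.4204
G1 X-5.00 Y0.00 E1.5495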